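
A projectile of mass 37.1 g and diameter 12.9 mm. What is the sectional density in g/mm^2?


SD = m/d^2 = 37.1/12.9^2 = 0.2229 g/mm^2

0.2229 g/mm^2


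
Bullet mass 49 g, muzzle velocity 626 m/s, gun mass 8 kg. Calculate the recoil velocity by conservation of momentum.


v_recoil = m_p * v_p / m_gun = 0.049 * 626 / 8 = 3.834 m/s

3.834 m/s


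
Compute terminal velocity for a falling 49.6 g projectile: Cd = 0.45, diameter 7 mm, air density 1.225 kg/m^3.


A = pi*(d/2)^2 = pi*(7/2000)^2 = 3.84845e-05 m^2
vt = sqrt(2mg/(Cd*rho*A)) = sqrt(2*0.0496*9.81/(0.45 * 1.225 * 3.84845e-05)) = 214.2 m/s

214.2 m/s


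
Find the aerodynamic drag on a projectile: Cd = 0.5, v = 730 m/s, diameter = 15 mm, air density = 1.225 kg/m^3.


A = pi*(d/2)^2 = pi*(15/2000)^2 = 1.76715e-04 m^2
Fd = 0.5*Cd*rho*A*v^2 = 0.5*0.5*1.225*1.76715e-04*730^2 = 28.84 N

28.84 N


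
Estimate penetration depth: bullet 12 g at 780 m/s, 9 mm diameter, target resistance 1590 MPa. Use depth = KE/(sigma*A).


A = pi*(d/2)^2 = pi*(9/2)^2 = 63.6173 mm^2
E = 0.5*m*v^2 = 0.5*0.012*780^2 = 3650.4 J
depth = E/(sigma*A) = 3650.4 J / (1590 MPa * 63.6173 mm^2) = 3650.4/(1590 * 63.6173) m = 0.0360885 m ≈ 36.09 mm

36.09 mm


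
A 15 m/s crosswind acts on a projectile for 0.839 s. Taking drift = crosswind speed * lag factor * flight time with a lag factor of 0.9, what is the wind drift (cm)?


drift = v_wind * lag * t = 15 * 0.9 * 0.839 = 11.3265 m ≈ 1133 cm

1133 cm


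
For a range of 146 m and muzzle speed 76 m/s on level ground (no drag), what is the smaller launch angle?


sin(2*theta) = R*g/v0^2 = 146*9.81/76^2 = 0.247967, theta = arcsin(0.247967)/2 = 7.179°

7.179 degrees


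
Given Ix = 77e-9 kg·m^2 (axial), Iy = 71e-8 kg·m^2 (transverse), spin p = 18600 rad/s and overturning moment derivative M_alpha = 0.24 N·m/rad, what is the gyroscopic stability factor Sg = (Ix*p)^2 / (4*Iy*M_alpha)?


Sg = Ix^2 * p^2 / (4 * Iy * M_alpha) = (77e-9)^2 * 18600^2 / (4 * 71e-8 * 0.24) = 3.009

3.009


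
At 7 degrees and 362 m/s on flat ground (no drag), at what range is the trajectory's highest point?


R = v0^2*sin(2*theta)/g = 362^2*sin(2*7°)/9.81 = 3231.64 m
apex_dist = R/2 = 3231.64/2 = 1616 m

1616 m


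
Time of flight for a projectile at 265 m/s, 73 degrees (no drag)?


T = 2*v0*sin(theta)/g = 2*265*sin(73°)/9.81 = 51.67 s

51.67 s


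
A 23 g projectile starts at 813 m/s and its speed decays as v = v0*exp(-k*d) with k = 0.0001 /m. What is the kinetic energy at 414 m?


v = v0*exp(-k*d) = 813*exp(-0.0001*414) = 780.029 m/s
E = 0.5*m*v^2 = 0.5*0.023*780.029^2 = 6997 J

6997 J


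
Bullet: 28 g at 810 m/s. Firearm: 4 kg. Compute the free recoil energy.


v_r = m_p*v_p/m_gun = 0.028*810/4 = 5.67 m/s, E_r = 0.5*m_gun*v_r^2 = 0.5*4*5.67^2 = 64.3 J

64.3 J


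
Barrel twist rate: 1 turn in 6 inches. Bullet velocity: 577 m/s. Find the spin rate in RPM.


twist_m = 6*0.0254 = 0.1524 m
spin = v/twist = 577/0.1524 = 3786.089 rev/s
RPM = spin*60 = 3786.089*60 ≈ 227165 RPM

227165 RPM


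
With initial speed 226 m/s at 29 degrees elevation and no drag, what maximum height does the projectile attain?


H = (v0*sin(theta))^2 / (2g) = (226*sin(29°))^2 / (2*9.81) = 611.9 m

611.9 m


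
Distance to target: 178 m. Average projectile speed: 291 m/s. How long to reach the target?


t = d/v = 178/291 = 0.6117 s

0.6117 s


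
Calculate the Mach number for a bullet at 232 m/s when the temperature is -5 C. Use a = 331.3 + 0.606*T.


a = 331.3 + 0.606*(-5) = 328.27 m/s
M = v/a = 232/328.27 = 0.7067

0.7067


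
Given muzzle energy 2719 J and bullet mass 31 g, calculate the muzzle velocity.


v = sqrt(2*E/m) = sqrt(2*2719/0.031) = 418.8 m/s

418.8 m/s


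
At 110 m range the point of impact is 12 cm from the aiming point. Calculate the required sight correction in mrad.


1 mrad subtends 1 cm per 10 m of range, so adj = error_cm / (dist_m / 10) = 12 / (110/10) = 1.091 mrad

1.091 mrad


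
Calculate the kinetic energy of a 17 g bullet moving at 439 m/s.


E = 0.5*m*v^2 = 0.5*0.017*439^2 = 1638 J

1638 J


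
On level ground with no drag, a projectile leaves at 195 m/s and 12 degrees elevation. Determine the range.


R = v0^2 * sin(2*theta) / g = 195^2 * sin(2*12°) / 9.81 = 1577 m

1577 m


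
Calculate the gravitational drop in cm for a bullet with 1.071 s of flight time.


drop = 0.5*g*t^2 = 0.5*9.81*1.071^2 = 5.62624 m ≈ 562.6 cm

562.6 cm


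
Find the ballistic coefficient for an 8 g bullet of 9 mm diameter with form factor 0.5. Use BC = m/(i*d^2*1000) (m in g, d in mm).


BC = m/(i*d^2*1000) = 8/(0.5 * 9^2 * 1000) = 0.0001975

0.0001975


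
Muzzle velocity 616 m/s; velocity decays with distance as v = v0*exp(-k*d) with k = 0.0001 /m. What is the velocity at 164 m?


v = v0*exp(-k*d) = 616*exp(-0.0001*164) = 606 m/s

606 m/s


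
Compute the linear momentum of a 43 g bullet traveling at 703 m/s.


p = m*v = 0.043*703 = 30.23 kg·m/s

30.23 kg·m/s


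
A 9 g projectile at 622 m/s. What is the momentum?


p = m*v = 0.009*622 = 5.598 kg·m/s

5.598 kg·m/s


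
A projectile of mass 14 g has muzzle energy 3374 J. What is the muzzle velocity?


v = sqrt(2*E/m) = sqrt(2*3374/0.014) = 694.3 m/s

694.3 m/s


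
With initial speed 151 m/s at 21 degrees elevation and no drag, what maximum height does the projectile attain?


H = (v0*sin(theta))^2 / (2g) = (151*sin(21°))^2 / (2*9.81) = 149.2 m

149.2 m


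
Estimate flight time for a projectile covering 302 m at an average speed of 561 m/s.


t = d/v = 302/561 = 0.5383 s

0.5383 s


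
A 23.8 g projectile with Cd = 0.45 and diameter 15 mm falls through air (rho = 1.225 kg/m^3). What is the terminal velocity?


A = pi*(d/2)^2 = pi*(15/2000)^2 = 1.76715e-04 m^2
vt = sqrt(2mg/(Cd*rho*A)) = sqrt(2*0.0238*9.81/(0.45 * 1.225 * 1.76715e-04)) = 69.24 m/s

69.24 m/s


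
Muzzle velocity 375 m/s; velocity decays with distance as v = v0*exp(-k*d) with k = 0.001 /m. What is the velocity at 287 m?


v = v0*exp(-k*d) = 375*exp(-0.001*287) = 281.4 m/s

281.4 m/s


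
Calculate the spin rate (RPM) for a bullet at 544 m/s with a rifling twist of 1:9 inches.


twist_m = 9*0.0254 = 0.2286 m
spin = v/twist = 544/0.2286 = 2379.703 rev/s
RPM = spin*60 = 2379.703*60 ≈ 142782 RPM

142782 RPM


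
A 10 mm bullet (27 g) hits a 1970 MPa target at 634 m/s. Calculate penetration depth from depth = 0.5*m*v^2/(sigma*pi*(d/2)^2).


A = pi*(d/2)^2 = pi*(10/2)^2 = 78.5398 mm^2
E = 0.5*m*v^2 = 0.5*0.027*634^2 = 5426.41 J
depth = E/(sigma*A) = 5426.41 J / (1970 MPa * 78.5398 mm^2) = 5426.41/(1970 * 78.5398) m = 0.0350716 m ≈ 35.07 mm

35.07 mm


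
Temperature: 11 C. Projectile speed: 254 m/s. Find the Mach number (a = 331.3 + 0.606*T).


a = 331.3 + 0.606*(11) = 337.966 m/s
M = v/a = 254/337.966 = 0.7516

0.7516


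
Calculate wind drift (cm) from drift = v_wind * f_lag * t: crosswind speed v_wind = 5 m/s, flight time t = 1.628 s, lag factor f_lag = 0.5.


drift = v_wind * lag * t = 5 * 0.5 * 1.628 = 4.07 m ≈ 407 cm

407 cm


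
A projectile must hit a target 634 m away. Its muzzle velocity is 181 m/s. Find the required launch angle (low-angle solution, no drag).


sin(2*theta) = R*g/v0^2 = 634*9.81/181^2 = 0.189846, theta = arcsin(0.189846)/2 = 5.472°

5.472 degrees


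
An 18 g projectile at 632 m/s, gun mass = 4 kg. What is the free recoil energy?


v_r = m_p*v_p/m_gun = 0.018*632/4 = 2.844 m/s, E_r = 0.5*m_gun*v_r^2 = 0.5*4*2.844^2 = 16.18 J

16.18 J


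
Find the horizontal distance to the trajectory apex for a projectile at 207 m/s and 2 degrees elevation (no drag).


R = v0^2*sin(2*theta)/g = 207^2*sin(2*2°)/9.81 = 304.689 m
apex_dist = R/2 = 304.689/2 = 152.3 m

152.3 m


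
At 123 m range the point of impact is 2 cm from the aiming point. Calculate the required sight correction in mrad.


1 mrad subtends 1 cm per 10 m of range, so adj = error_cm / (dist_m / 10) = 2 / (123/10) = 0.1626 mrad

0.1626 mrad


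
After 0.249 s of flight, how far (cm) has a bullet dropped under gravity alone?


drop = 0.5*g*t^2 = 0.5*9.81*0.249^2 = 0.304115 m ≈ 30.41 cm

30.41 cm


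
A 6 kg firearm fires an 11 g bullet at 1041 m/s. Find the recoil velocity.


v_recoil = m_p * v_p / m_gun = 0.011 * 1041 / 6 = 1.908 m/s

1.908 m/s


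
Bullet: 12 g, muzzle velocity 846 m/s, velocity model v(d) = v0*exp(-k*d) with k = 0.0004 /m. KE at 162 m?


v = v0*exp(-k*d) = 846*exp(-0.0004*162) = 792.918 m/s
E = 0.5*m*v^2 = 0.5*0.012*792.918^2 = 3772 J

3772 J


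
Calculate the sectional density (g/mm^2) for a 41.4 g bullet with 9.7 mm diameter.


SD = m/d^2 = 41.4/9.7^2 = 0.44 g/mm^2

0.44 g/mm^2


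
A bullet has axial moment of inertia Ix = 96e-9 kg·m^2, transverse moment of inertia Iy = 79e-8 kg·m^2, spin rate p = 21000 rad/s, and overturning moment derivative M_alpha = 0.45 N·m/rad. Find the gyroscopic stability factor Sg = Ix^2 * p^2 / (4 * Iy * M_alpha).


Sg = Ix^2 * p^2 / (4 * Iy * M_alpha) = (96e-9)^2 * 21000^2 / (4 * 79e-8 * 0.45) = 2.858

2.858


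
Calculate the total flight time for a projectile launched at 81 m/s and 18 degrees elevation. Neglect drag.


T = 2*v0*sin(theta)/g = 2*81*sin(18°)/9.81 = 5.103 s

5.103 s


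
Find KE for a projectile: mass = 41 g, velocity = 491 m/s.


E = 0.5*m*v^2 = 0.5*0.041*491^2 = 4942 J

4942 J


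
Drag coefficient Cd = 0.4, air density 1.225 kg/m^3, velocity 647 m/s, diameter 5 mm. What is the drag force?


A = pi*(d/2)^2 = pi*(5/2000)^2 = 1.96350e-05 m^2
Fd = 0.5*Cd*rho*A*v^2 = 0.5*0.4*1.225*1.96350e-05*647^2 = 2.014 N

2.014 N


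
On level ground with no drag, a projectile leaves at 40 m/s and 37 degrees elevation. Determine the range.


R = v0^2 * sin(2*theta) / g = 40^2 * sin(2*37°) / 9.81 = 156.8 m

156.8 m


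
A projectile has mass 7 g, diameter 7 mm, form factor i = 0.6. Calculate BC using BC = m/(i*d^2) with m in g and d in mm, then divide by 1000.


BC = m/(i*d^2*1000) = 7/(0.6 * 7^2 * 1000) = 0.0002381

0.0002381


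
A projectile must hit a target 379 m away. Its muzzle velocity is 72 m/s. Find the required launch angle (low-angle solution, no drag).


sin(2*theta) = R*g/v0^2 = 379*9.81/72^2 = 0.717205, theta = arcsin(0.717205)/2 = 22.91°

22.91 degrees


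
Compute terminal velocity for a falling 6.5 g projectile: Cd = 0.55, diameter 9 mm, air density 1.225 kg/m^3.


A = pi*(d/2)^2 = pi*(9/2000)^2 = 6.36173e-05 m^2
vt = sqrt(2mg/(Cd*rho*A)) = sqrt(2*0.0065*9.81/(0.55 * 1.225 * 6.36173e-05)) = 54.55 m/s

54.55 m/s


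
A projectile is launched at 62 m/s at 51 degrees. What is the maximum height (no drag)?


H = (v0*sin(theta))^2 / (2g) = (62*sin(51°))^2 / (2*9.81) = 118.3 m

118.3 m


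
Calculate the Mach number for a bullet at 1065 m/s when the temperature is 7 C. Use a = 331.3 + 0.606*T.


a = 331.3 + 0.606*(7) = 335.542 m/s
M = v/a = 1065/335.542 = 3.174

3.174


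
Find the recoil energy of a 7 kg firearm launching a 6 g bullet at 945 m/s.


v_r = m_p*v_p/m_gun = 0.006*945/7 = 0.81 m/s, E_r = 0.5*m_gun*v_r^2 = 0.5*7*0.81^2 = 2.296 J

2.296 J


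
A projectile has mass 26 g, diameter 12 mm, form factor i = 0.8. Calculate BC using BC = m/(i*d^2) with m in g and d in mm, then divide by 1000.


BC = m/(i*d^2*1000) = 26/(0.8 * 12^2 * 1000) = 0.0002257

0.0002257


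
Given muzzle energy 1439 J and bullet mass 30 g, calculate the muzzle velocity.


v = sqrt(2*E/m) = sqrt(2*1439/0.03) = 309.7 m/s

309.7 m/s


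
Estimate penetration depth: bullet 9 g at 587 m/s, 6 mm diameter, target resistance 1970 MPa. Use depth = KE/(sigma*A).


A = pi*(d/2)^2 = pi*(6/2)^2 = 28.2743 mm^2
E = 0.5*m*v^2 = 0.5*0.009*587^2 = 1550.56 J
depth = E/(sigma*A) = 1550.56 J / (1970 MPa * 28.2743 mm^2) = 1550.56/(1970 * 28.2743) m = 0.0278375 m ≈ 27.84 mm

27.84 mm


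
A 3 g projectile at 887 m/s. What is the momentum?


p = m*v = 0.003*887 = 2.661 kg·m/s

2.661 kg·m/s


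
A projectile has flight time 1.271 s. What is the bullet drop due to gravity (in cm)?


drop = 0.5*g*t^2 = 0.5*9.81*1.271^2 = 7.92374 m ≈ 792.4 cm

792.4 cm


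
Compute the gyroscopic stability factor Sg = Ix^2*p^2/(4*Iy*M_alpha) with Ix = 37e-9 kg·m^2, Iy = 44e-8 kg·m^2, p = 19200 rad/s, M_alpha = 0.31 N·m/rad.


Sg = Ix^2 * p^2 / (4 * Iy * M_alpha) = (37e-9)^2 * 19200^2 / (4 * 44e-8 * 0.31) = 0.925

0.925


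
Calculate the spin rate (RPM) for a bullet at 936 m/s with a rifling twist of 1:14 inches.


twist_m = 14*0.0254 = 0.3556 m
spin = v/twist = 936/0.3556 = 2632.171 rev/s
RPM = spin*60 = 2632.171*60 ≈ 157930 RPM

157930 RPM


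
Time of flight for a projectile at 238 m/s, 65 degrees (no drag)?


T = 2*v0*sin(theta)/g = 2*238*sin(65°)/9.81 = 43.98 s

43.98 s


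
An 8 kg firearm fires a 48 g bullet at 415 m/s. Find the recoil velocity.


v_recoil = m_p * v_p / m_gun = 0.048 * 415 / 8 = 2.49 m/s

2.49 m/s


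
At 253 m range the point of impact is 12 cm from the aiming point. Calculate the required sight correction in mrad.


1 mrad subtends 1 cm per 10 m of range, so adj = error_cm / (dist_m / 10) = 12 / (253/10) = 0.4743 mrad

0.4743 mrad


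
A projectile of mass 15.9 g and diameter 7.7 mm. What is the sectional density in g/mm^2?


SD = m/d^2 = 15.9/7.7^2 = 0.2682 g/mm^2

0.2682 g/mm^2


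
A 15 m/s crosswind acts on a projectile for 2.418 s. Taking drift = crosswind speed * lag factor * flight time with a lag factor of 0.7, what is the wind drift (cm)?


drift = v_wind * lag * t = 15 * 0.7 * 2.418 = 25.389 m ≈ 2539 cm

2539 cm


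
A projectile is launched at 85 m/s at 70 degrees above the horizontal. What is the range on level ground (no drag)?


R = v0^2 * sin(2*theta) / g = 85^2 * sin(2*70°) / 9.81 = 473.4 m

473.4 m


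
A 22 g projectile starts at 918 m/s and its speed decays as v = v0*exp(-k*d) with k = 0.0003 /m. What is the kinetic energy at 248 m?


v = v0*exp(-k*d) = 918*exp(-0.0003*248) = 852.18 m/s
E = 0.5*m*v^2 = 0.5*0.022*852.18^2 = 7988 J

7988 J


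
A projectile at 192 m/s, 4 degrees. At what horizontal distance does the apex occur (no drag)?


R = v0^2*sin(2*theta)/g = 192^2*sin(2*4°)/9.81 = 522.984 m
apex_dist = R/2 = 522.984/2 = 261.5 m

261.5 m


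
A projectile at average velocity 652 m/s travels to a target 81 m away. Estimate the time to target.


t = d/v = 81/652 = 0.1242 s

0.1242 s


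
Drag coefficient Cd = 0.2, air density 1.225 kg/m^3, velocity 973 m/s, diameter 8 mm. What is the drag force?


A = pi*(d/2)^2 = pi*(8/2000)^2 = 5.02655e-05 m^2
Fd = 0.5*Cd*rho*A*v^2 = 0.5*0.2*1.225*5.02655e-05*973^2 = 5.83 N

5.83 N


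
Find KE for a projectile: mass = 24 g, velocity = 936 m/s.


E = 0.5*m*v^2 = 0.5*0.024*936^2 = 10513 J

10513 J


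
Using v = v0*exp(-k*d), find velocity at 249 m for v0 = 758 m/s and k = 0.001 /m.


v = v0*exp(-k*d) = 758*exp(-0.001*249) = 590.9 m/s

590.9 m/s


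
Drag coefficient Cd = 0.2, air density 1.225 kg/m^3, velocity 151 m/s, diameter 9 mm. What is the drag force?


A = pi*(d/2)^2 = pi*(9/2000)^2 = 6.36173e-05 m^2
Fd = 0.5*Cd*rho*A*v^2 = 0.5*0.2*1.225*6.36173e-05*151^2 = 0.1777 N

0.1777 N


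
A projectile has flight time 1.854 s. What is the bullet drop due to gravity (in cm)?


drop = 0.5*g*t^2 = 0.5*9.81*1.854^2 = 16.86 m ≈ 1686 cm

1686 cm


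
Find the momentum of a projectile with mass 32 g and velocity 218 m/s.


p = m*v = 0.032*218 = 6.976 kg·m/s

6.976 kg·m/s


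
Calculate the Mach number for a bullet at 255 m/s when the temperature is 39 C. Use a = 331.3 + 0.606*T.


a = 331.3 + 0.606*(39) = 354.934 m/s
M = v/a = 255/354.934 = 0.7184

0.7184


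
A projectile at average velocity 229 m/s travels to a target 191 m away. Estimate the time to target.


t = d/v = 191/229 = 0.8341 s

0.8341 s


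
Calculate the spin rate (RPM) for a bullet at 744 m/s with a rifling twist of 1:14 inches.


twist_m = 14*0.0254 = 0.3556 m
spin = v/twist = 744/0.3556 = 2092.238 rev/s
RPM = spin*60 = 2092.238*60 ≈ 125534 RPM

125534 RPM


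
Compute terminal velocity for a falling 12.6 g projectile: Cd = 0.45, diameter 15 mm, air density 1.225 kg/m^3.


A = pi*(d/2)^2 = pi*(15/2000)^2 = 1.76715e-04 m^2
vt = sqrt(2mg/(Cd*rho*A)) = sqrt(2*0.0126*9.81/(0.45 * 1.225 * 1.76715e-04)) = 50.38 m/s

50.38 m/s


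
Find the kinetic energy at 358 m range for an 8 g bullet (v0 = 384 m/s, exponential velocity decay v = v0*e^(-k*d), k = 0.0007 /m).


v = v0*exp(-k*d) = 384*exp(-0.0007*358) = 298.88 m/s
E = 0.5*m*v^2 = 0.5*0.008*298.88^2 = 357.3 J

357.3 J


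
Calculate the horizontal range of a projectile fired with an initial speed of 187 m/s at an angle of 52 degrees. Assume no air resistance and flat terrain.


R = v0^2 * sin(2*theta) / g = 187^2 * sin(2*52°) / 9.81 = 3459 m

3459 m


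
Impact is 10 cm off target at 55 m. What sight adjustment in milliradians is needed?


1 mrad subtends 1 cm per 10 m of range, so adj = error_cm / (dist_m / 10) = 10 / (55/10) = 1.818 mrad

1.818 mrad


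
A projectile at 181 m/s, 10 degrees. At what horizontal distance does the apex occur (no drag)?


R = v0^2*sin(2*theta)/g = 181^2*sin(2*10°)/9.81 = 1142.19 m
apex_dist = R/2 = 1142.19/2 = 571.1 m

571.1 m


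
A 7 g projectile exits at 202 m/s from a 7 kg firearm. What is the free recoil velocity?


v_recoil = m_p * v_p / m_gun = 0.007 * 202 / 7 = 0.202 m/s

0.202 m/s


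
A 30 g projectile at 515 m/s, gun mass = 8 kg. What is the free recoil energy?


v_r = m_p*v_p/m_gun = 0.03*515/8 = 1.93125 m/s, E_r = 0.5*m_gun*v_r^2 = 0.5*8*1.93125^2 = 14.92 J

14.92 J


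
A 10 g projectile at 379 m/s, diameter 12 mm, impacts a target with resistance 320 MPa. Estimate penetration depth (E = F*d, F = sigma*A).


A = pi*(d/2)^2 = pi*(12/2)^2 = 113.097 mm^2
E = 0.5*m*v^2 = 0.5*0.01*379^2 = 718.205 J
depth = E/(sigma*A) = 718.205 J / (320 MPa * 113.097 mm^2) = 718.205/(320 * 113.097) m = 0.0198448 m ≈ 19.84 mm

19.84 mm


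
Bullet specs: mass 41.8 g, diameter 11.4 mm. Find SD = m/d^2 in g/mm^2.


SD = m/d^2 = 41.8/11.4^2 = 0.3216 g/mm^2

0.3216 g/mm^2


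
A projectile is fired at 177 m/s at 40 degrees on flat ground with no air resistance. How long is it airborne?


T = 2*v0*sin(theta)/g = 2*177*sin(40°)/9.81 = 23.2 s

23.2 s


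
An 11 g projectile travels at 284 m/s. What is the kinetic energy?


E = 0.5*m*v^2 = 0.5*0.011*284^2 = 443.6 J

443.6 J


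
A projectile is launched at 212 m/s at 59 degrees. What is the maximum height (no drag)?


H = (v0*sin(theta))^2 / (2g) = (212*sin(59°))^2 / (2*9.81) = 1683 m

1683 m


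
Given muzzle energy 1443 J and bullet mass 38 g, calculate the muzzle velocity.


v = sqrt(2*E/m) = sqrt(2*1443/0.038) = 275.6 m/s

275.6 m/s


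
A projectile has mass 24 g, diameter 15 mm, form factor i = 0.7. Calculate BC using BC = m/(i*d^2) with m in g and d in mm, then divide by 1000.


BC = m/(i*d^2*1000) = 24/(0.7 * 15^2 * 1000) = 0.0001524

0.0001524


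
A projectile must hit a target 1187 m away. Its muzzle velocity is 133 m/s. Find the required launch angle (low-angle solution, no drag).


sin(2*theta) = R*g/v0^2 = 1187*9.81/133^2 = 0.658289, theta = arcsin(0.658289)/2 = 20.58°

20.58 degrees


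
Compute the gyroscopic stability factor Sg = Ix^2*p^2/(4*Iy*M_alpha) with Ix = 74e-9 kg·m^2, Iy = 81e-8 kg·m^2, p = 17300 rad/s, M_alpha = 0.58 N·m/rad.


Sg = Ix^2 * p^2 / (4 * Iy * M_alpha) = (74e-9)^2 * 17300^2 / (4 * 81e-8 * 0.58) = 0.8721

0.8721


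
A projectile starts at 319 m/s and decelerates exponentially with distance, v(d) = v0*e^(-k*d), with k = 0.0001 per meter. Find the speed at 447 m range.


v = v0*exp(-k*d) = 319*exp(-0.0001*447) = 305.1 m/s

305.1 m/s


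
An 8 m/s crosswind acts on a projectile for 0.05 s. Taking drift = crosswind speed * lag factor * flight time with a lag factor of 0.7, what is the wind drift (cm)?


drift = v_wind * lag * t = 8 * 0.7 * 0.05 = 0.28 m ≈ 28 cm

28 cm


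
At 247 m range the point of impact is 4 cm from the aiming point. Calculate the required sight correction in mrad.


1 mrad subtends 1 cm per 10 m of range, so adj = error_cm / (dist_m / 10) = 4 / (247/10) = 0.1619 mrad

0.1619 mrad


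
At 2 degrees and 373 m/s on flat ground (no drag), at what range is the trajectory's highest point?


R = v0^2*sin(2*theta)/g = 373^2*sin(2*2°)/9.81 = 989.312 m
apex_dist = R/2 = 989.312/2 = 494.7 m

494.7 m


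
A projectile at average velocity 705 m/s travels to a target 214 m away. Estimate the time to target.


t = d/v = 214/705 = 0.3035 s

0.3035 s


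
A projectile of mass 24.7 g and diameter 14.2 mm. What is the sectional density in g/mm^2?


SD = m/d^2 = 24.7/14.2^2 = 0.1225 g/mm^2

0.1225 g/mm^2


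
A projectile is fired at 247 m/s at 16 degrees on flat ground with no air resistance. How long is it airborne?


T = 2*v0*sin(theta)/g = 2*247*sin(16°)/9.81 = 13.88 s

13.88 s


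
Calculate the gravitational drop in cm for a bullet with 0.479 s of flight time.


drop = 0.5*g*t^2 = 0.5*9.81*0.479^2 = 1.12541 m ≈ 112.5 cm

112.5 cm


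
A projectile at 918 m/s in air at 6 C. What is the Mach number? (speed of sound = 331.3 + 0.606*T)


a = 331.3 + 0.606*(6) = 334.936 m/s
M = v/a = 918/334.936 = 2.741

2.741


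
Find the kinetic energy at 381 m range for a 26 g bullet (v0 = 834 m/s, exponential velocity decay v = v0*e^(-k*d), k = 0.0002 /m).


v = v0*exp(-k*d) = 834*exp(-0.0002*381) = 772.81 m/s
E = 0.5*m*v^2 = 0.5*0.026*772.81^2 = 7764 J

7764 J


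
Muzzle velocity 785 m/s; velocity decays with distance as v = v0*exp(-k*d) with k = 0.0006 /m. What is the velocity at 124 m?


v = v0*exp(-k*d) = 785*exp(-0.0006*124) = 728.7 m/s

728.7 m/s


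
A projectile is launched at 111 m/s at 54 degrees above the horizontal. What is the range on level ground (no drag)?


R = v0^2 * sin(2*theta) / g = 111^2 * sin(2*54°) / 9.81 = 1194 m

1194 m


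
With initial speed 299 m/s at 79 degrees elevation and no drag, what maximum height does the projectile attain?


H = (v0*sin(theta))^2 / (2g) = (299*sin(79°))^2 / (2*9.81) = 4391 m

4391 m


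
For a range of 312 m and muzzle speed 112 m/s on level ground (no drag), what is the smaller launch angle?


sin(2*theta) = R*g/v0^2 = 312*9.81/112^2 = 0.243999, theta = arcsin(0.243999)/2 = 7.061°

7.061 degrees


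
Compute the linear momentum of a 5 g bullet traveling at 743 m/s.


p = m*v = 0.005*743 = 3.715 kg·m/s

3.715 kg·m/s


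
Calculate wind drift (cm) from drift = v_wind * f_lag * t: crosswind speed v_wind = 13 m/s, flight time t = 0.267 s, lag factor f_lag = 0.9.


drift = v_wind * lag * t = 13 * 0.9 * 0.267 = 3.1239 m ≈ 312.4 cm

312.4 cm


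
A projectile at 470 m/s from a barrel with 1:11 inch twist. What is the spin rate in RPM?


twist_m = 11*0.0254 = 0.2794 m
spin = v/twist = 470/0.2794 = 1682.176 rev/s
RPM = spin*60 = 1682.176*60 ≈ 100931 RPM

100931 RPM


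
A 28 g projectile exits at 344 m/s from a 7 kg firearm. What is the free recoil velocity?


v_recoil = m_p * v_p / m_gun = 0.028 * 344 / 7 = 1.376 m/s

1.376 m/s


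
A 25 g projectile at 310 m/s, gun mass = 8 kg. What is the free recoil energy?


v_r = m_p*v_p/m_gun = 0.025*310/8 = 0.96875 m/s, E_r = 0.5*m_gun*v_r^2 = 0.5*8*0.96875^2 = 3.754 J

3.754 J


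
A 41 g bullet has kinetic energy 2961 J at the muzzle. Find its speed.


v = sqrt(2*E/m) = sqrt(2*2961/0.041) = 380.1 m/s

380.1 m/s


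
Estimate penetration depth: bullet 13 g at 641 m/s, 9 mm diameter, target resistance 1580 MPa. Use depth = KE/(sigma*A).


A = pi*(d/2)^2 = pi*(9/2)^2 = 63.6173 mm^2
E = 0.5*m*v^2 = 0.5*0.013*641^2 = 2670.73 J
depth = E/(sigma*A) = 2670.73 J / (1580 MPa * 63.6173 mm^2) = 2670.73/(1580 * 63.6173) m = 0.0265704 m ≈ 26.57 mm

26.57 mm


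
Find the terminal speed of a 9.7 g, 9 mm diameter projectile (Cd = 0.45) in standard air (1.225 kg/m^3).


A = pi*(d/2)^2 = pi*(9/2000)^2 = 6.36173e-05 m^2
vt = sqrt(2mg/(Cd*rho*A)) = sqrt(2*0.0097*9.81/(0.45 * 1.225 * 6.36173e-05)) = 73.67 m/s

73.67 m/s


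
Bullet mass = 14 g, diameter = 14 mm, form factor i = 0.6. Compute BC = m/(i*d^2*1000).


BC = m/(i*d^2*1000) = 14/(0.6 * 14^2 * 1000) = 0.000119

0.000119


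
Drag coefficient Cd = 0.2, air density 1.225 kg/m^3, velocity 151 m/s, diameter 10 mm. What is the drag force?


A = pi*(d/2)^2 = pi*(10/2000)^2 = 7.85398e-05 m^2
Fd = 0.5*Cd*rho*A*v^2 = 0.5*0.2*1.225*7.85398e-05*151^2 = 0.2194 N

0.2194 N


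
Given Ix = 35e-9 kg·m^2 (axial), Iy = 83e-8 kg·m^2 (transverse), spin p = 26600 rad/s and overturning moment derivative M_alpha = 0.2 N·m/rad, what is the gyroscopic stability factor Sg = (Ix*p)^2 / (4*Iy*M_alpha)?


Sg = Ix^2 * p^2 / (4 * Iy * M_alpha) = (35e-9)^2 * 26600^2 / (4 * 83e-8 * 0.2) = 1.305

1.305


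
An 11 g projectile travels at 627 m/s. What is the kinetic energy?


E = 0.5*m*v^2 = 0.5*0.011*627^2 = 2162 J

2162 J


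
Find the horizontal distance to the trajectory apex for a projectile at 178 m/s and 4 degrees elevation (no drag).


R = v0^2*sin(2*theta)/g = 178^2*sin(2*4°)/9.81 = 449.496 m
apex_dist = R/2 = 449.496/2 = 224.7 m

224.7 m


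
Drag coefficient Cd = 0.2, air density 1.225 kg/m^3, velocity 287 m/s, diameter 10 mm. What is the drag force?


A = pi*(d/2)^2 = pi*(10/2000)^2 = 7.85398e-05 m^2
Fd = 0.5*Cd*rho*A*v^2 = 0.5*0.2*1.225*7.85398e-05*287^2 = 0.7925 N

0.7925 N


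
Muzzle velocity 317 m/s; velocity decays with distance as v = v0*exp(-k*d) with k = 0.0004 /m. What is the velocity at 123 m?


v = v0*exp(-k*d) = 317*exp(-0.0004*123) = 301.8 m/s

301.8 m/s


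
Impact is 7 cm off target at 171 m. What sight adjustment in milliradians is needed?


1 mrad subtends 1 cm per 10 m of range, so adj = error_cm / (dist_m / 10) = 7 / (171/10) = 0.4094 mrad

0.4094 mrad


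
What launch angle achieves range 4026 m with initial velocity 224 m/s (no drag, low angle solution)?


sin(2*theta) = R*g/v0^2 = 4026*9.81/224^2 = 0.787131, theta = arcsin(0.787131)/2 = 25.96°

25.96 degrees


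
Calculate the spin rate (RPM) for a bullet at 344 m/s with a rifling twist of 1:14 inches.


twist_m = 14*0.0254 = 0.3556 m
spin = v/twist = 344/0.3556 = 967.3791 rev/s
RPM = spin*60 = 967.3791*60 ≈ 58043 RPM

58043 RPM


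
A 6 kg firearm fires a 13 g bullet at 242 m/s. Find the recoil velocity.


v_recoil = m_p * v_p / m_gun = 0.013 * 242 / 6 = 0.5243 m/s

0.5243 m/s


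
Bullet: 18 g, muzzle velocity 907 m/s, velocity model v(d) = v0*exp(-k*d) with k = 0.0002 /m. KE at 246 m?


v = v0*exp(-k*d) = 907*exp(-0.0002*246) = 863.456 m/s
E = 0.5*m*v^2 = 0.5*0.018*863.456^2 = 6710 J

6710 J


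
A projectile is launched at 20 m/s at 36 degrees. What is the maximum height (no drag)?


H = (v0*sin(theta))^2 / (2g) = (20*sin(36°))^2 / (2*9.81) = 7.044 m

7.044 m


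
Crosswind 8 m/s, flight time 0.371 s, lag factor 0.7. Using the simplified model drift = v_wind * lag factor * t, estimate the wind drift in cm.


drift = v_wind * lag * t = 8 * 0.7 * 0.371 = 2.0776 m ≈ 207.8 cm

207.8 cm


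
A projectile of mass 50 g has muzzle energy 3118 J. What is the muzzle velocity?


v = sqrt(2*E/m) = sqrt(2*3118/0.05) = 353.2 m/s

353.2 m/s


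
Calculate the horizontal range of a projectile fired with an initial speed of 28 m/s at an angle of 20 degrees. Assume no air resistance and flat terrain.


R = v0^2 * sin(2*theta) / g = 28^2 * sin(2*20°) / 9.81 = 51.37 m

51.37 m


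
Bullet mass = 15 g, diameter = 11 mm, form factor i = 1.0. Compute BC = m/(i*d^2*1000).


BC = m/(i*d^2*1000) = 15/(1.0 * 11^2 * 1000) = 0.000124

0.000124


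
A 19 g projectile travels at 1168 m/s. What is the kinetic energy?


E = 0.5*m*v^2 = 0.5*0.019*1168^2 = 12960 J

12960 J


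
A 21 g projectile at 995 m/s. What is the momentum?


p = m*v = 0.021*995 = 20.89 kg·m/s

20.89 kg·m/s


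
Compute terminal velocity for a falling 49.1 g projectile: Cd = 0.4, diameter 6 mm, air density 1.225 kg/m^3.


A = pi*(d/2)^2 = pi*(6/2000)^2 = 2.82743e-05 m^2
vt = sqrt(2mg/(Cd*rho*A)) = sqrt(2*0.0491*9.81/(0.4 * 1.225 * 2.82743e-05)) = 263.7 m/s

263.7 m/s


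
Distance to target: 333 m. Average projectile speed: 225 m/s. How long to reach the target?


t = d/v = 333/225 = 1.48 s

1.48 s


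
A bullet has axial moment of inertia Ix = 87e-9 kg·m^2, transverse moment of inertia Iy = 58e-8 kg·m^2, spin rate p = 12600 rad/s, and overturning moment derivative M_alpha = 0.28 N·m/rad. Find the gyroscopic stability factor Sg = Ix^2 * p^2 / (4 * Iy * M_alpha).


Sg = Ix^2 * p^2 / (4 * Iy * M_alpha) = (87e-9)^2 * 12600^2 / (4 * 58e-8 * 0.28) = 1.85

1.85


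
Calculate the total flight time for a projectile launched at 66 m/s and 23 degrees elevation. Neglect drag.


T = 2*v0*sin(theta)/g = 2*66*sin(23°)/9.81 = 5.258 s

5.258 s


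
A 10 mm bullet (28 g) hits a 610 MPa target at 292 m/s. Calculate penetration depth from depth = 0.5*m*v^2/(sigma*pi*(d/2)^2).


A = pi*(d/2)^2 = pi*(10/2)^2 = 78.5398 mm^2
E = 0.5*m*v^2 = 0.5*0.028*292^2 = 1193.7 J
depth = E/(sigma*A) = 1193.7 J / (610 MPa * 78.5398 mm^2) = 1193.7/(610 * 78.5398) m = 0.0249158 m ≈ 24.92 mm

24.92 mm


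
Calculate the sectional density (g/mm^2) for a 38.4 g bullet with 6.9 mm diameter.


SD = m/d^2 = 38.4/6.9^2 = 0.8066 g/mm^2

0.8066 g/mm^2


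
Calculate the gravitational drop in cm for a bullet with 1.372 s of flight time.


drop = 0.5*g*t^2 = 0.5*9.81*1.372^2 = 9.23309 m ≈ 923.3 cm

923.3 cm


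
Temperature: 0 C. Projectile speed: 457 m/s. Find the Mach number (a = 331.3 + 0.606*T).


a = 331.3 + 0.606*(0) = 331.3 m/s
M = v/a = 457/331.3 = 1.379

1.379


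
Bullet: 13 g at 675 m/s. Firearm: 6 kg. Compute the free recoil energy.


v_r = m_p*v_p/m_gun = 0.013*675/6 = 1.4625 m/s, E_r = 0.5*m_gun*v_r^2 = 0.5*6*1.4625^2 = 6.417 J

6.417 J


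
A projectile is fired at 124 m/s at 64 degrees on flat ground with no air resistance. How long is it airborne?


T = 2*v0*sin(theta)/g = 2*124*sin(64°)/9.81 = 22.72 s

22.72 s


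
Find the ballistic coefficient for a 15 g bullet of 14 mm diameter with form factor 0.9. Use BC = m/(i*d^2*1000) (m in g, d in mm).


BC = m/(i*d^2*1000) = 15/(0.9 * 14^2 * 1000) = 8.503e-05

8.503e-05


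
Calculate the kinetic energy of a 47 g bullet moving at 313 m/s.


E = 0.5*m*v^2 = 0.5*0.047*313^2 = 2302 J

2302 J


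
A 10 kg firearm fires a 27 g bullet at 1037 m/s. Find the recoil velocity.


v_recoil = m_p * v_p / m_gun = 0.027 * 1037 / 10 = 2.8 m/s

2.8 m/s


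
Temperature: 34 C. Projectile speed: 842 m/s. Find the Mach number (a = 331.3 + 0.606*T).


a = 331.3 + 0.606*(34) = 351.904 m/s
M = v/a = 842/351.904 = 2.393

2.393


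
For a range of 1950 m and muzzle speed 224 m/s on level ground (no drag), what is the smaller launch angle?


sin(2*theta) = R*g/v0^2 = 1950*9.81/224^2 = 0.381248, theta = arcsin(0.381248)/2 = 11.21°

11.21 degrees


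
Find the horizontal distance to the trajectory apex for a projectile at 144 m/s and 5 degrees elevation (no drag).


R = v0^2*sin(2*theta)/g = 144^2*sin(2*5°)/9.81 = 367.051 m
apex_dist = R/2 = 367.051/2 = 183.5 m

183.5 m


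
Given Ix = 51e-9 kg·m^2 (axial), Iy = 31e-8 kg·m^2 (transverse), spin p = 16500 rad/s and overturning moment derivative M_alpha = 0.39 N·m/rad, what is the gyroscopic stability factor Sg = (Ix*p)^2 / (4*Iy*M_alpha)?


Sg = Ix^2 * p^2 / (4 * Iy * M_alpha) = (51e-9)^2 * 16500^2 / (4 * 31e-8 * 0.39) = 1.464

1.464


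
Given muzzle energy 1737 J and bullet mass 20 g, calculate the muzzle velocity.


v = sqrt(2*E/m) = sqrt(2*1737/0.02) = 416.8 m/s

416.8 m/s


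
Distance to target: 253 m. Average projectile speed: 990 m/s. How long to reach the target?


t = d/v = 253/990 = 0.2556 s

0.2556 s


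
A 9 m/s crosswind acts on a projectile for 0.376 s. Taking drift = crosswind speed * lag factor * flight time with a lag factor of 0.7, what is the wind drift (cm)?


drift = v_wind * lag * t = 9 * 0.7 * 0.376 = 2.3688 m ≈ 236.9 cm

236.9 cm


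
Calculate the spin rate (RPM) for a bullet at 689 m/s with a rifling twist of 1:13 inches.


twist_m = 13*0.0254 = 0.3302 m
spin = v/twist = 689/0.3302 = 2086.614 rev/s
RPM = spin*60 = 2086.614*60 ≈ 125197 RPM

125197 RPM


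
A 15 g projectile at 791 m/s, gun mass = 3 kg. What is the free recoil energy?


v_r = m_p*v_p/m_gun = 0.015*791/3 = 3.955 m/s, E_r = 0.5*m_gun*v_r^2 = 0.5*3*3.955^2 = 23.46 J

23.46 J


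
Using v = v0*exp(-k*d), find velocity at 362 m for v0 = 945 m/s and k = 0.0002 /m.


v = v0*exp(-k*d) = 945*exp(-0.0002*362) = 879 m/s

879 m/s


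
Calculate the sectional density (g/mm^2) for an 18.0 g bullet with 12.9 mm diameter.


SD = m/d^2 = 18.0/12.9^2 = 0.1082 g/mm^2

0.1082 g/mm^2


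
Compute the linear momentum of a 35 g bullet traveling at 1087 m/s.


p = m*v = 0.035*1087 = 38.05 kg·m/s

38.05 kg·m/s


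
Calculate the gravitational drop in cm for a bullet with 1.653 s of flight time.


drop = 0.5*g*t^2 = 0.5*9.81*1.653^2 = 13.4025 m ≈ 1340 cm

1340 cm


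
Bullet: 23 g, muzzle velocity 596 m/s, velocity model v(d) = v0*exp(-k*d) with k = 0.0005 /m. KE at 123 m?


v = v0*exp(-k*d) = 596*exp(-0.0005*123) = 560.45 m/s
E = 0.5*m*v^2 = 0.5*0.023*560.45^2 = 3612 J

3612 J


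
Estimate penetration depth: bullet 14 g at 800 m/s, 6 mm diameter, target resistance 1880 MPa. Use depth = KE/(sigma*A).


A = pi*(d/2)^2 = pi*(6/2)^2 = 28.2743 mm^2
E = 0.5*m*v^2 = 0.5*0.014*800^2 = 4480 J
depth = E/(sigma*A) = 4480 J / (1880 MPa * 28.2743 mm^2) = 4480/(1880 * 28.2743) m = 0.0842806 m ≈ 84.28 mm

84.28 mm


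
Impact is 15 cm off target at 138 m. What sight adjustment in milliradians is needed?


1 mrad subtends 1 cm per 10 m of range, so adj = error_cm / (dist_m / 10) = 15 / (138/10) = 1.087 mrad

1.087 mrad


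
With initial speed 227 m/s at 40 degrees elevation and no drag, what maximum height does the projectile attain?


H = (v0*sin(theta))^2 / (2g) = (227*sin(40°))^2 / (2*9.81) = 1085 m

1085 m


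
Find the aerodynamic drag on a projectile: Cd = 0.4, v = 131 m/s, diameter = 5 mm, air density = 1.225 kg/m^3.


A = pi*(d/2)^2 = pi*(5/2000)^2 = 1.96350e-05 m^2
Fd = 0.5*Cd*rho*A*v^2 = 0.5*0.4*1.225*1.96350e-05*131^2 = 0.08255 N

0.08255 N


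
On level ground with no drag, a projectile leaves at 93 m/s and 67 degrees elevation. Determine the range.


R = v0^2 * sin(2*theta) / g = 93^2 * sin(2*67°) / 9.81 = 634.2 m

634.2 m


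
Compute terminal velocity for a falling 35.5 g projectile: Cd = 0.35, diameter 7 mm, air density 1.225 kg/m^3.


A = pi*(d/2)^2 = pi*(7/2000)^2 = 3.84845e-05 m^2
vt = sqrt(2mg/(Cd*rho*A)) = sqrt(2*0.0355*9.81/(0.35 * 1.225 * 3.84845e-05)) = 205.5 m/s

205.5 m/s


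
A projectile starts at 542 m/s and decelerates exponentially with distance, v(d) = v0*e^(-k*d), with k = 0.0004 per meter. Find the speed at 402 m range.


v = v0*exp(-k*d) = 542*exp(-0.0004*402) = 461.5 m/s

461.5 m/s


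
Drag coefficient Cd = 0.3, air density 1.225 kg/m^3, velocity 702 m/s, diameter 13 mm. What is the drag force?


A = pi*(d/2)^2 = pi*(13/2000)^2 = 1.32732e-04 m^2
Fd = 0.5*Cd*rho*A*v^2 = 0.5*0.3*1.225*1.32732e-04*702^2 = 12.02 N

12.02 N


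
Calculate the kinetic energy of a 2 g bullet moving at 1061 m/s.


E = 0.5*m*v^2 = 0.5*0.002*1061^2 = 1126 J

1126 J


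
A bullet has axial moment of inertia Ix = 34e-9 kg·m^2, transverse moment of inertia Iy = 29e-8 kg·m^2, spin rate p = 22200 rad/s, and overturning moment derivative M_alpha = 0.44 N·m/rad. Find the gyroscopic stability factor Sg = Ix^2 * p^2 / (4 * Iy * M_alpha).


Sg = Ix^2 * p^2 / (4 * Iy * M_alpha) = (34e-9)^2 * 22200^2 / (4 * 29e-8 * 0.44) = 1.116

1.116


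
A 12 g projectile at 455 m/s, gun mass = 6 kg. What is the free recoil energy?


v_r = m_p*v_p/m_gun = 0.012*455/6 = 0.91 m/s, E_r = 0.5*m_gun*v_r^2 = 0.5*6*0.91^2 = 2.484 J

2.484 J


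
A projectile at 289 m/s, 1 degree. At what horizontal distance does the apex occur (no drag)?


R = v0^2*sin(2*theta)/g = 289^2*sin(2*1°)/9.81 = 297.13 m
apex_dist = R/2 = 297.13/2 = 148.6 m

148.6 m


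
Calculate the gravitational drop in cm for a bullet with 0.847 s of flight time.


drop = 0.5*g*t^2 = 0.5*9.81*0.847^2 = 3.51889 m ≈ 351.9 cm

351.9 cm


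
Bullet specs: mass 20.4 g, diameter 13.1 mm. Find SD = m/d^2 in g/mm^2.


SD = m/d^2 = 20.4/13.1^2 = 0.1189 g/mm^2

0.1189 g/mm^2


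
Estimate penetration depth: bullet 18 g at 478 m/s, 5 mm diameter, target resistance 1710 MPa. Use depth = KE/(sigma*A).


A = pi*(d/2)^2 = pi*(5/2)^2 = 19.635 mm^2
E = 0.5*m*v^2 = 0.5*0.018*478^2 = 2056.36 J
depth = E/(sigma*A) = 2056.36 J / (1710 MPa * 19.635 mm^2) = 2056.36/(1710 * 19.635) m = 0.0612452 m ≈ 61.25 mm

61.25 mm


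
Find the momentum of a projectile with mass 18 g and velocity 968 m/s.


p = m*v = 0.018*968 = 17.42 kg·m/s

17.42 kg·m/s


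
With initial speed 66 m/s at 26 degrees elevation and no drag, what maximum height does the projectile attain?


H = (v0*sin(theta))^2 / (2g) = (66*sin(26°))^2 / (2*9.81) = 42.67 m

42.67 m


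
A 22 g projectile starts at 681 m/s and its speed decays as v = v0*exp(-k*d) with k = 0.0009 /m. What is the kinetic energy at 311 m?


v = v0*exp(-k*d) = 681*exp(-0.0009*311) = 514.74 m/s
E = 0.5*m*v^2 = 0.5*0.022*514.74^2 = 2915 J

2915 J


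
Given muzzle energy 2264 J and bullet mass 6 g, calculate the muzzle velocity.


v = sqrt(2*E/m) = sqrt(2*2264/0.006) = 868.7 m/s

868.7 m/s


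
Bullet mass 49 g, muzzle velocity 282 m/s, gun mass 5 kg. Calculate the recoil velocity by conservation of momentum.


v_recoil = m_p * v_p / m_gun = 0.049 * 282 / 5 = 2.764 m/s

2.764 m/s


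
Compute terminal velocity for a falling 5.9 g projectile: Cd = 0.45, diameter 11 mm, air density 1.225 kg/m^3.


A = pi*(d/2)^2 = pi*(11/2000)^2 = 9.50332e-05 m^2
vt = sqrt(2mg/(Cd*rho*A)) = sqrt(2*0.0059*9.81/(0.45 * 1.225 * 9.50332e-05)) = 47.01 m/s

47.01 m/s


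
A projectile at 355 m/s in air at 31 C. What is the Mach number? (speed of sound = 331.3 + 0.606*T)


a = 331.3 + 0.606*(31) = 350.086 m/s
M = v/a = 355/350.086 = 1.014

1.014


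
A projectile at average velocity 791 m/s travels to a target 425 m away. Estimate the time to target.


t = d/v = 425/791 = 0.5373 s

0.5373 s


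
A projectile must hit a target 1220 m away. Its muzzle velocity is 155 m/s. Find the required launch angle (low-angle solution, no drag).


sin(2*theta) = R*g/v0^2 = 1220*9.81/155^2 = 0.498156, theta = arcsin(0.498156)/2 = 14.94°

14.94 degrees


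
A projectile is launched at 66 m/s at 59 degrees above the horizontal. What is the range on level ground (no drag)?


R = v0^2 * sin(2*theta) / g = 66^2 * sin(2*59°) / 9.81 = 392.1 m

392.1 m


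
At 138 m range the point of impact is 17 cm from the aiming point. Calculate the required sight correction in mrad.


1 mrad subtends 1 cm per 10 m of range, so adj = error_cm / (dist_m / 10) = 17 / (138/10) = 1.232 mrad

1.232 mrad


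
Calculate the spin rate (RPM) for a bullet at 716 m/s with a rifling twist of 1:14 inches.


twist_m = 14*0.0254 = 0.3556 m
spin = v/twist = 716/0.3556 = 2013.498 rev/s
RPM = spin*60 = 2013.498*60 ≈ 120810 RPM

120810 RPM


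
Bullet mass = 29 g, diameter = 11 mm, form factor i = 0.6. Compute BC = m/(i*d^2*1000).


BC = m/(i*d^2*1000) = 29/(0.6 * 11^2 * 1000) = 0.0003994

0.0003994
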